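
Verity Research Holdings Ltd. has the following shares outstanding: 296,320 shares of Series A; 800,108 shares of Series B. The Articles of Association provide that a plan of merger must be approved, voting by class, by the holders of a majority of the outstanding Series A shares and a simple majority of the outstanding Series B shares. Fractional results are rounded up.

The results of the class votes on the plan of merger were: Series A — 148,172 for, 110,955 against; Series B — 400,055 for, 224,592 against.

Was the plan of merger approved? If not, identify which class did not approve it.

Series A: a majority of 296320 is 148161; 148,161 required, 148,172 in favor — approved.
Series B: a majority of 800108 is 400055; 400,055 required, 400,055 in favor — approved.

Approved — every class gave the required vote.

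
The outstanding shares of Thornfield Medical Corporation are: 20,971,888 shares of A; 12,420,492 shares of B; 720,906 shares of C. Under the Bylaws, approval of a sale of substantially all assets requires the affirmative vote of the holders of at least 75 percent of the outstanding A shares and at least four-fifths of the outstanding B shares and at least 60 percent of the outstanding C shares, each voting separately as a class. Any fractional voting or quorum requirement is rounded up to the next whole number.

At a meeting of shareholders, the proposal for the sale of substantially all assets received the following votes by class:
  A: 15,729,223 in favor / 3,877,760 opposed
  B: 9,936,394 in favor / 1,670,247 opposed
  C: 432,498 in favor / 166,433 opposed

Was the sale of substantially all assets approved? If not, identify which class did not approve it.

Not approved — the C shares did not give the required vote.

A: 3/4 of 20971888 = 15728916; 15,728,916 required, 15,729,223 in favor — approved.
B: 4/5 of 12420492 = 9936393.60, rounded up to 9936394; 9,936,394 required, 9,936,394 in favor — approved.
C: 3/5 of 720906 = 432543.60, rounded up to 432544; 432,544 required, 432,498 in favor — not approved.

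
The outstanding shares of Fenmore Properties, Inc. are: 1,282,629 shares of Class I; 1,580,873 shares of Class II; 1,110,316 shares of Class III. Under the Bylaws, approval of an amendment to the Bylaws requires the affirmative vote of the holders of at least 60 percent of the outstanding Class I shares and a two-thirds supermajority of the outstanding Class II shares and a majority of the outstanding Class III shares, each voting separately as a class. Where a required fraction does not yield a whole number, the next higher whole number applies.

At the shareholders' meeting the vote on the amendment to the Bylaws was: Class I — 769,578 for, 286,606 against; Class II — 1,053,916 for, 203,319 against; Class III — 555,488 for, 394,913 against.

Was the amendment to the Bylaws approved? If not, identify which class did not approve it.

Class I: 3/5 of 1282629 = 769577.40, rounded up to 769578; 769,578 required, 769,578 in favor — approved.
Class II: 2/3 of 1580873 = 1053915.33, rounded up to 1053916; 1,053,916 required, 1,053,916 in favor — approved.
Class III: a majority of 1110316 is 555159; 555,159 required, 555,488 in favor — approved.

Approved — every class gave the required vote.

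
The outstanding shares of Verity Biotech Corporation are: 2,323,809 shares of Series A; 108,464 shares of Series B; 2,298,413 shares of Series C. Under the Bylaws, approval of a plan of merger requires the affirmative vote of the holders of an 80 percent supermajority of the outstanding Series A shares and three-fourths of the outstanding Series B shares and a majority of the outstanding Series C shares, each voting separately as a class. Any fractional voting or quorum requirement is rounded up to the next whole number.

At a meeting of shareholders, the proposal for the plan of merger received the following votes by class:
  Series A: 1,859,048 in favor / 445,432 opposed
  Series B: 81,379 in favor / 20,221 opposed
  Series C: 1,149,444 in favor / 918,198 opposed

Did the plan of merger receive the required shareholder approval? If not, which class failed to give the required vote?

Series A: 4/5 of 2323809 = 1859047.20, rounded up to 1859048; 1,859,048 required, 1,859,048 in favor — approved.
Series B: 3/4 of 108464 = 81348; 81,348 required, 81,379 in favor — approved.
Series C: a majority of 2298413 is 1149207; 1,149,207 required, 1,149,444 in favor — approved.

Approved — every class gave the required vote.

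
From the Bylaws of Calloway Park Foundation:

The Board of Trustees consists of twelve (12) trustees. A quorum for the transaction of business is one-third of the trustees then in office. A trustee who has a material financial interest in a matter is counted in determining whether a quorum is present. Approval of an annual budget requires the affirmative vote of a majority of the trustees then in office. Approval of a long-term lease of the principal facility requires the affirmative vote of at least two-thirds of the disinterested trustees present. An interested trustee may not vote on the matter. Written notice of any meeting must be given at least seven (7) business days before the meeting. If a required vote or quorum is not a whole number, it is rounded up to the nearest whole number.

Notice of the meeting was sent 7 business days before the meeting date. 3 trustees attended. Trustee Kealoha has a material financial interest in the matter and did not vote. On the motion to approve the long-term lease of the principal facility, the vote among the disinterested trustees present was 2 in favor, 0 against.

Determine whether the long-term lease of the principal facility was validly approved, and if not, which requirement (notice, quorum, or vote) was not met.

Notice: 7 business days given; 7 required (7 ≥ 7). Satisfied.
Quorum: 3 present (interested trustees count toward quorum); quorum is 4. Not satisfied.
Vote: the long-term lease of the principal facility requires two-thirds of the disinterested trustees present (3 − 1 = 2). 2/3 of 2 = 1.33, rounded up to 2, so 2 affirmative votes are needed; 2 voted in favor. Satisfied. (Moot — without a quorum no business can be validly transacted.)

Invalid — quorum requirement not satisfied.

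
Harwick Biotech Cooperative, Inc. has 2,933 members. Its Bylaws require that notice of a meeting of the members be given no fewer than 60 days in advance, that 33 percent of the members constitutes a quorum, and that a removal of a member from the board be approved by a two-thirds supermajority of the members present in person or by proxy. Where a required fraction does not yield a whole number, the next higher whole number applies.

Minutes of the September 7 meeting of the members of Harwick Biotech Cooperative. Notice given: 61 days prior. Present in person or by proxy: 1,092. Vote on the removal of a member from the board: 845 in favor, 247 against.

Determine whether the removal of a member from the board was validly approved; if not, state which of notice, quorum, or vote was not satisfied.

Valid — all requirements satisfied.

Notice: 61 days given; 60 required. Satisfied.
Quorum: 33% of 2,933 = 967.89, rounded up to 968; 1,092 present. Satisfied.
Vote: requires two-thirds of those present (1,092); 2/3 of 1092 = 728, so 728 needed; 845 in favor. Satisfied.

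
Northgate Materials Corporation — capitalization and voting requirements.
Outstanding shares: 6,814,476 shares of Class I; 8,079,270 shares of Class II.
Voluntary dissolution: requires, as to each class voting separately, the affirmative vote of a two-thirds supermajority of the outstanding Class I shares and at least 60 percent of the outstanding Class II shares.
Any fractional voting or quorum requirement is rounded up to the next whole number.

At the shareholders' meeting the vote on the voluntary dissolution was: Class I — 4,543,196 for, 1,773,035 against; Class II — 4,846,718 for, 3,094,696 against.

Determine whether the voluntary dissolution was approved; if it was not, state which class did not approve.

Not approved — the Class II shares did not give the required vote.

Class I: 2/3 of 6814476 = 4542984; 4,542,984 required, 4,543,196 in favor — approved.
Class II: 3/5 of 8079270 = 4847562; 4,847,562 required, 4,846,718 in favor — not approved.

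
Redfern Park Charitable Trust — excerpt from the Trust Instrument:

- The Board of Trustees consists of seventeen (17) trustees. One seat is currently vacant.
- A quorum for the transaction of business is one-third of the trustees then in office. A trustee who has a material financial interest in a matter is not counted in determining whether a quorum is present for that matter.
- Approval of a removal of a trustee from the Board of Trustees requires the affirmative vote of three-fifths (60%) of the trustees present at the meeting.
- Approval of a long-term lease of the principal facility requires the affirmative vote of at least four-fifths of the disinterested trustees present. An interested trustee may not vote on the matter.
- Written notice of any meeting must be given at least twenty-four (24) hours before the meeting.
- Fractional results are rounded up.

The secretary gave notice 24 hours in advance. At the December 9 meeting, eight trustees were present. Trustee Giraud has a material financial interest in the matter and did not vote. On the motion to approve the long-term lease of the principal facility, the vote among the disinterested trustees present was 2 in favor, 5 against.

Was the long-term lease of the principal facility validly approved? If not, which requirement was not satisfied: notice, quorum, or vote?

Notice: 24 hours given; 24 required (24 ≥ 24). Satisfied.
Quorum: 8 present, but the 1 interested trustee does not count, leaving 7. Quorum is 6. Satisfied.
Vote: the long-term lease of the principal facility requires four-fifths of the disinterested trustees present (8 − 1 = 7). 4/5 of 7 = 5.60, rounded up to 6, so 6 affirmative votes are needed; 2 voted in favor. Not satisfied.

Invalid — vote requirement not satisfied.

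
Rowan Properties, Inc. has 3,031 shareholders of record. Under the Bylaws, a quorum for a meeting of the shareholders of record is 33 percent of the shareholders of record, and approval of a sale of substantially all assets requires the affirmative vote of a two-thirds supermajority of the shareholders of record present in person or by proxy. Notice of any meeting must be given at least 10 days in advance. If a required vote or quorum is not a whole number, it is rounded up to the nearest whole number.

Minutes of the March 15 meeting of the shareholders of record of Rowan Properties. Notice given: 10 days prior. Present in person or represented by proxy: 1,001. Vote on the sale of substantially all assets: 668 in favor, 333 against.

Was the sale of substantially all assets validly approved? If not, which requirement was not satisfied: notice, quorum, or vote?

Notice: 10 days given; 10 required. Satisfied.
Quorum: 33% of 3,031 = 1,000.23, rounded up to 1,001; 1,001 present. Satisfied.
Vote: requires two-thirds of those present (1,001); 2/3 of 1001 = 667.33, rounded up to 668, so 668 needed; 668 in favor. Satisfied.

Valid — all requirements satisfied.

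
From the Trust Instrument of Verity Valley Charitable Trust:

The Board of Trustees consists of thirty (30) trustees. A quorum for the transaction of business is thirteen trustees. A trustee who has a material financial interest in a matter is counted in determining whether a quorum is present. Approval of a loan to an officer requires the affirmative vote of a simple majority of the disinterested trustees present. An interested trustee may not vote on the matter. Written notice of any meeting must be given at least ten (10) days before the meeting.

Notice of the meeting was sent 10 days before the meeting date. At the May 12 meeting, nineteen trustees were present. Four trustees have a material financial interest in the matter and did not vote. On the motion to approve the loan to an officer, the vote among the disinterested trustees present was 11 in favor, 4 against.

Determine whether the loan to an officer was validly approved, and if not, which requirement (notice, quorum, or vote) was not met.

Valid — all requirements satisfied.

Notice: 10 days given; 10 required (10 ≥ 10). Satisfied.
Quorum: 19 present (interested trustees count toward quorum); quorum is 13. Satisfied.
Vote: the loan to an officer requires a majority of the disinterested trustees present (19 − 4 = 15). A majority of 15 is 8, so 8 affirmative votes are needed; 11 voted in favor. Satisfied.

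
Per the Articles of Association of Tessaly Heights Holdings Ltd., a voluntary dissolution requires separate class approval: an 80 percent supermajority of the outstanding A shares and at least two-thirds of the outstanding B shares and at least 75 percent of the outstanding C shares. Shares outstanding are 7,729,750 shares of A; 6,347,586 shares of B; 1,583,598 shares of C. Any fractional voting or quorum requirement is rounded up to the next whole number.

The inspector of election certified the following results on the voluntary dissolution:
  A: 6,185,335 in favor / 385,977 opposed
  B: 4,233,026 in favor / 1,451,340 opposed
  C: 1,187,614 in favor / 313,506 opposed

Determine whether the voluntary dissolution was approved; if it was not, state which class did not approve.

A: 4/5 of 7729750 = 6183800; 6,183,800 required, 6,185,335 in favor — approved.
B: 2/3 of 6347586 = 4231724; 4,231,724 required, 4,233,026 in favor — approved.
C: 3/4 of 1583598 = 1187698.50, rounded up to 1187699; 1,187,699 required, 1,187,614 in favor — not approved.

Not approved — the C shares did not give the required vote.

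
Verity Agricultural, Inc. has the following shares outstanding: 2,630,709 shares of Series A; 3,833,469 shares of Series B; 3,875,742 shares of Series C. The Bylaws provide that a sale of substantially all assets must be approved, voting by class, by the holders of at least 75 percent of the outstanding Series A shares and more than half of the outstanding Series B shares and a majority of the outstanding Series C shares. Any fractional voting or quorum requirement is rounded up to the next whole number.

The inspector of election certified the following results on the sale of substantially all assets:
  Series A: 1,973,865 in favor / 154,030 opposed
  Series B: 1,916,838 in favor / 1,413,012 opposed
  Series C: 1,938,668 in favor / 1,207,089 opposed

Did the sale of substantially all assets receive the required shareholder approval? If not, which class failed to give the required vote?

Series A: 3/4 of 2630709 = 1973031.75, rounded up to 1973032; 1,973,032 required, 1,973,865 in favor — approved.
Series B: a majority of 3833469 is 1916735; 1,916,735 required, 1,916,838 in favor — approved.
Series C: a majority of 3875742 is 1937872; 1,937,872 required, 1,938,668 in favor — approved.

Approved — every class gave the required vote.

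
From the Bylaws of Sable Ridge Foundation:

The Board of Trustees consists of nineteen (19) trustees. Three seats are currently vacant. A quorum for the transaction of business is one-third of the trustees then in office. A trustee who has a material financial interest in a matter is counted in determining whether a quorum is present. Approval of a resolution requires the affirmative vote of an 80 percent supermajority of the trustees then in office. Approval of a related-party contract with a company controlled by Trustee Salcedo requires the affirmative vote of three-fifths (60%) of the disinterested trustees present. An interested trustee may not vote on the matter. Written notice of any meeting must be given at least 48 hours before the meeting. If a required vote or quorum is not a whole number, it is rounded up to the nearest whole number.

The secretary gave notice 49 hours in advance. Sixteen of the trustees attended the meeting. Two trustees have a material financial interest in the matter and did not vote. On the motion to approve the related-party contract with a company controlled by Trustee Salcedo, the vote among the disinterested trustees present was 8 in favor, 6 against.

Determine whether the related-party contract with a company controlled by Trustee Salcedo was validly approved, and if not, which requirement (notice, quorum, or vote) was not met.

Invalid — vote requirement not satisfied.

Notice: 49 hours given; 48 required (49 ≥ 48). Satisfied.
Quorum: 16 present (interested trustees count toward quorum); quorum is 6. Satisfied.
Vote: the related-party contract with a company controlled by Trustee Salcedo requires three-fifths of the disinterested trustees present (16 − 2 = 14). 3/5 of 14 = 8.40, rounded up to 9, so 9 affirmative votes are needed; 8 voted in favor. Not satisfied.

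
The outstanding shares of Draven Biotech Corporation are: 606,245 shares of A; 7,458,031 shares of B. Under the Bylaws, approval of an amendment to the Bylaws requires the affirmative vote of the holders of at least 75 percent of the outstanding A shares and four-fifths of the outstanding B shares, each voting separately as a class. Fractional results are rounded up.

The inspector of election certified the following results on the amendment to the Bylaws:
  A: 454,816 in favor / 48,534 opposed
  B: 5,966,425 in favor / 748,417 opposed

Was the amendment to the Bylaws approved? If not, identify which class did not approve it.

Approved — every class gave the required vote.

A: 3/4 of 606245 = 454683.75, rounded up to 454684; 454,684 required, 454,816 in favor — approved.
B: 4/5 of 7458031 = 5966424.80, rounded up to 5966425; 5,966,425 required, 5,966,425 in favor — approved.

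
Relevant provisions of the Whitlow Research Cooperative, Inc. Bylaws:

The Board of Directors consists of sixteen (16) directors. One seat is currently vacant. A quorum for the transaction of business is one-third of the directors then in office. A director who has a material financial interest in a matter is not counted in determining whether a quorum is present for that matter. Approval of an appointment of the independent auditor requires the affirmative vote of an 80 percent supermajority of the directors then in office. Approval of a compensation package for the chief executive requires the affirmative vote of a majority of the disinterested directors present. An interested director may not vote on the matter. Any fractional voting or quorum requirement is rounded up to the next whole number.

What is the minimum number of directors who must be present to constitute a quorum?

5

1/3 of 15 = 5.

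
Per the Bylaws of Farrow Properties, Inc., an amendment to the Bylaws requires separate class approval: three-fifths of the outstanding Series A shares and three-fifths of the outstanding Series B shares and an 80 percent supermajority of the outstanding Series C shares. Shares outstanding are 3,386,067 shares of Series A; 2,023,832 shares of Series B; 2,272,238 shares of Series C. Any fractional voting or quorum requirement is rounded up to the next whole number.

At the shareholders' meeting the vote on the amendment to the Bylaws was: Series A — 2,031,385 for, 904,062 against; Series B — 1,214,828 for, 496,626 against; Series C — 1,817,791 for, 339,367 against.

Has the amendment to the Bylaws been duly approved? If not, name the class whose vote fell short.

Series A: 3/5 of 3386067 = 2031640.20, rounded up to 2031641; 2,031,641 required, 2,031,385 in favor — not approved.
Series B: 3/5 of 2023832 = 1214299.20, rounded up to 1214300; 1,214,300 required, 1,214,828 in favor — approved.
Series C: 4/5 of 2272238 = 1817790.40, rounded up to 1817791; 1,817,791 required, 1,817,791 in favor — approved.

Not approved — the Series A shares did not give the required vote.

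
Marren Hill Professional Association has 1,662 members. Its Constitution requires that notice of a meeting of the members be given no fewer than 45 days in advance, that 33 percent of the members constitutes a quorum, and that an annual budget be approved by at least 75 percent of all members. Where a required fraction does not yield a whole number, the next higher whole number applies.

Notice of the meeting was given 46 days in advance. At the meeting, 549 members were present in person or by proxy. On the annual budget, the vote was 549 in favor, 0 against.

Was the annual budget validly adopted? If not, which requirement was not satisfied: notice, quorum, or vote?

Invalid — vote requirement not satisfied.

Notice: 46 days given; 45 required. Satisfied.
Quorum: 33% of 1,662 = 548.46, rounded up to 549; 549 present. Satisfied.
Vote: requires three-fourths of all members (1,662); 3/4 of 1662 = 1246.50, rounded up to 1247, so 1,247 needed; 549 in favor. Not satisfied.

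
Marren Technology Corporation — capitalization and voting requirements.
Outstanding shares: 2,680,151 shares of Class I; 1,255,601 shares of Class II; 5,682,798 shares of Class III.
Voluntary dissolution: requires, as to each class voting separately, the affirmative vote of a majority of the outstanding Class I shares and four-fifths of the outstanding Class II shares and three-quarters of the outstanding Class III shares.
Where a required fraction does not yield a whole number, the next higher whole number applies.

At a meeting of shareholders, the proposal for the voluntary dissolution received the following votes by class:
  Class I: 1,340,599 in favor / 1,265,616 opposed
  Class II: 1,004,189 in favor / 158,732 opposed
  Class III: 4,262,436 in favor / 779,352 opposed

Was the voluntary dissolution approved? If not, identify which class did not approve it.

Class I: a majority of 2680151 is 1340076; 1,340,076 required, 1,340,599 in favor — approved.
Class II: 4/5 of 1255601 = 1004480.80, rounded up to 1004481; 1,004,481 required, 1,004,189 in favor — not approved.
Class III: 3/4 of 5682798 = 4262098.50, rounded up to 4262099; 4,262,099 required, 4,262,436 in favor — approved.

Not approved — the Class II shares did not give the required vote.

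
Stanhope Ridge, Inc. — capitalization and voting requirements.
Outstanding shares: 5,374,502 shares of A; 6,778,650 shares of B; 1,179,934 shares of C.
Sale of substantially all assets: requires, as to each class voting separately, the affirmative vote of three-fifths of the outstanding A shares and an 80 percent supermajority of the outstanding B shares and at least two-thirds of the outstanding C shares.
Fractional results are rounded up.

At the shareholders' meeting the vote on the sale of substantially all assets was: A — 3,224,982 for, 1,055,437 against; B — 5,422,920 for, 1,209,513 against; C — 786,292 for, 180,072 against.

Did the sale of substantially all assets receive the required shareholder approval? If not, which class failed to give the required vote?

A: 3/5 of 5374502 = 3224701.20, rounded up to 3224702; 3,224,702 required, 3,224,982 in favor — approved.
B: 4/5 of 6778650 = 5422920; 5,422,920 required, 5,422,920 in favor — approved.
C: 2/3 of 1179934 = 786622.67, rounded up to 786623; 786,623 required, 786,292 in favor — not approved.

Not approved — the C shares did not give the required vote.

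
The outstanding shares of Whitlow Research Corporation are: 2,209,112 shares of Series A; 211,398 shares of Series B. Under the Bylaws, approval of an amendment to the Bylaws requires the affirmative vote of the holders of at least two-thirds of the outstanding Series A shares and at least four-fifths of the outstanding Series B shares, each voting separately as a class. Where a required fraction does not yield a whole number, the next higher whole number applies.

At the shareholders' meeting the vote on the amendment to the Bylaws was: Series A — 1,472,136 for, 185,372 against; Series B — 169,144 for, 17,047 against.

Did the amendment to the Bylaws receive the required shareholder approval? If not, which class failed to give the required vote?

Series A: 2/3 of 2209112 = 1472741.33, rounded up to 1472742; 1,472,742 required, 1,472,136 in favor — not approved.
Series B: 4/5 of 211398 = 169118.40, rounded up to 169119; 169,119 required, 169,144 in favor — approved.

Not approved — the Series A shares did not give the required vote.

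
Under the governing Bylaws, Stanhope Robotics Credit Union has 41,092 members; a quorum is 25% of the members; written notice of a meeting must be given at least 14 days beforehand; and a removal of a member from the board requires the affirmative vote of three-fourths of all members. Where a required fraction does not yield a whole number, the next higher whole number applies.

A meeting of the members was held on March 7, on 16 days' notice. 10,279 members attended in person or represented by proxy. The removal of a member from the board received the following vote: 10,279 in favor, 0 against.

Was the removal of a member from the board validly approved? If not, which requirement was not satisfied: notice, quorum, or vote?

Invalid — vote requirement not satisfied.

Notice: 16 days given; 14 required. Satisfied.
Quorum: 25% of 41,092 = 10,273; 10,279 present. Satisfied.
Vote: requires three-fourths of all members (41,092); 3/4 of 41092 = 30819, so 30,819 needed; 10,279 in favor. Not satisfied.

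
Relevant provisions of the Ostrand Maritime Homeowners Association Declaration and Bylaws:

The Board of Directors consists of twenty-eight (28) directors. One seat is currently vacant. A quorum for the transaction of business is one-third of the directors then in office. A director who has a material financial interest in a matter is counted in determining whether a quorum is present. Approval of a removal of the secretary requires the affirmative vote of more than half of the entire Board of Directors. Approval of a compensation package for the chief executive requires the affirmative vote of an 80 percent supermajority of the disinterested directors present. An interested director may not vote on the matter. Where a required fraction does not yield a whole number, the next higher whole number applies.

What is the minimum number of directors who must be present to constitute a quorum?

1/3 of 27 = 9.

9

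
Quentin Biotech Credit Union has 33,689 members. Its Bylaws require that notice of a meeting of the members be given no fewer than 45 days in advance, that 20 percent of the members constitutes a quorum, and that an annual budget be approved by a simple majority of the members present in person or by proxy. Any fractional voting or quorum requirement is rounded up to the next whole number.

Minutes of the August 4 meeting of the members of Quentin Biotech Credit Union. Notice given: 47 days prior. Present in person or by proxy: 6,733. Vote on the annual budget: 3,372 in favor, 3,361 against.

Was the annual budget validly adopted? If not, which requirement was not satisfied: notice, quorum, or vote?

Notice: 47 days given; 45 required. Satisfied.
Quorum: 20% of 33,689 = 6,737.80, rounded up to 6,738; 6,733 present. Not satisfied.
Vote: requires a majority of those present (6,733); a majority of 6733 is 3367, so 3,367 needed; 3,372 in favor. Satisfied.

Invalid — quorum requirement not satisfied.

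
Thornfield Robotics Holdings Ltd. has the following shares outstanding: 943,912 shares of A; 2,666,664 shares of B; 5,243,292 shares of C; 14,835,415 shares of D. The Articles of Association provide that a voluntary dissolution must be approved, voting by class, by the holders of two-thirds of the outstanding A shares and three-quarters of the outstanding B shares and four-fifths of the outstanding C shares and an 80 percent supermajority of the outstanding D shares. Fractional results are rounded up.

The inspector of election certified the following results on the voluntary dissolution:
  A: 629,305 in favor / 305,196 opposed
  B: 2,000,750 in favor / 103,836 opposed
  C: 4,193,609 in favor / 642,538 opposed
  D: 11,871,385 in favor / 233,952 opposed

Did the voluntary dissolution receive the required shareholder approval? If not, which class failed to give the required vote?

Not approved — the C shares did not give the required vote.

A: 2/3 of 943912 = 629274.67, rounded up to 629275; 629,275 required, 629,305 in favor — approved.
B: 3/4 of 2666664 = 1999998; 1,999,998 required, 2,000,750 in favor — approved.
C: 4/5 of 5243292 = 4194633.60, rounded up to 4194634; 4,194,634 required, 4,193,609 in favor — not approved.
D: 4/5 of 14835415 = 11868332; 11,868,332 required, 11,871,385 in favor — approved.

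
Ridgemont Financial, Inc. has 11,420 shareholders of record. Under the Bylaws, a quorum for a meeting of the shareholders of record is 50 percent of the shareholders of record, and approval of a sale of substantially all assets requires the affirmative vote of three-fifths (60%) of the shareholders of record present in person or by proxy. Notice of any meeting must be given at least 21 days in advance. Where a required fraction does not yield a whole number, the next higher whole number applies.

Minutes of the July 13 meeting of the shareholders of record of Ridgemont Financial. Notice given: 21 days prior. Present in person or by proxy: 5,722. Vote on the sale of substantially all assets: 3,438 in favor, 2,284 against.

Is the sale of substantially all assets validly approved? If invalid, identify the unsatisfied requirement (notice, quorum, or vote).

Notice: 21 days given; 21 required. Satisfied.
Quorum: 50% of 11,420 = 5,710; 5,722 present. Satisfied.
Vote: requires three-fifths of those present (5,722); 3/5 of 5722 = 3433.20, rounded up to 3434, so 3,434 needed; 3,438 in favor. Satisfied.

Valid — all requirements satisfied.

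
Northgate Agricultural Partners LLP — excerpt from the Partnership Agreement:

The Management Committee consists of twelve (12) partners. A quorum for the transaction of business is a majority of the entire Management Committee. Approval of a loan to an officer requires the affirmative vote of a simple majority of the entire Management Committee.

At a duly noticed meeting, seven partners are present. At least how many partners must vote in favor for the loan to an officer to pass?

7

The loan to an officer requires a majority of the entire Management Committee (12).
A majority of 12 is 7.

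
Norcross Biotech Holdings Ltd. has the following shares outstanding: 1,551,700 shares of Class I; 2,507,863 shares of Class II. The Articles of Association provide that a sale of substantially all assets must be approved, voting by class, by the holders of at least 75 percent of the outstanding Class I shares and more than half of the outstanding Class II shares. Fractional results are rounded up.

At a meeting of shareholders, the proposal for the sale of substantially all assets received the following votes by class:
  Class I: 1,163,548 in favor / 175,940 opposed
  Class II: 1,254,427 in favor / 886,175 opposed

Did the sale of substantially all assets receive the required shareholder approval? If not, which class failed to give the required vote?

Not approved — the Class I shares did not give the required vote.

Class I: 3/4 of 1551700 = 1163775; 1,163,775 required, 1,163,548 in favor — not approved.
Class II: a majority of 2507863 is 1253932; 1,253,932 required, 1,254,427 in favor — approved.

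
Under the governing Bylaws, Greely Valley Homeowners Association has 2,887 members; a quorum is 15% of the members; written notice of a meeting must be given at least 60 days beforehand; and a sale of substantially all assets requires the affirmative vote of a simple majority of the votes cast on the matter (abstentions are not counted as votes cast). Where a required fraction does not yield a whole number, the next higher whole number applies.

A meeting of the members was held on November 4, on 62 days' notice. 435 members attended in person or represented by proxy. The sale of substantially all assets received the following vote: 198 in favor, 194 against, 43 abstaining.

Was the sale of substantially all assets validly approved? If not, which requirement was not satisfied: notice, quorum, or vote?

Notice: 62 days given; 60 required. Satisfied.
Quorum: 15% of 2,887 = 433.05, rounded up to 434; 435 present. Satisfied.
Vote: requires a majority of the votes cast (435 − 43 abstaining = 392); a majority of 392 is 197, so 197 needed; 198 in favor. Satisfied.

Valid — all requirements satisfied.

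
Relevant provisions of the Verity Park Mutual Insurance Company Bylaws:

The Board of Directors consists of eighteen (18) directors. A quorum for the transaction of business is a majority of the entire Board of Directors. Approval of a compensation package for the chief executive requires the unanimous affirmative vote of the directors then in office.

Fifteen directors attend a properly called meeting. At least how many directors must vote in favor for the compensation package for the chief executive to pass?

18

The compensation package for the chief executive requires the unanimous vote of the directors then in office (18).
Unanimous means all 18.
(Only 15 can vote, so the compensation package for the chief executive cannot pass at this meeting, but the required vote is still 18.)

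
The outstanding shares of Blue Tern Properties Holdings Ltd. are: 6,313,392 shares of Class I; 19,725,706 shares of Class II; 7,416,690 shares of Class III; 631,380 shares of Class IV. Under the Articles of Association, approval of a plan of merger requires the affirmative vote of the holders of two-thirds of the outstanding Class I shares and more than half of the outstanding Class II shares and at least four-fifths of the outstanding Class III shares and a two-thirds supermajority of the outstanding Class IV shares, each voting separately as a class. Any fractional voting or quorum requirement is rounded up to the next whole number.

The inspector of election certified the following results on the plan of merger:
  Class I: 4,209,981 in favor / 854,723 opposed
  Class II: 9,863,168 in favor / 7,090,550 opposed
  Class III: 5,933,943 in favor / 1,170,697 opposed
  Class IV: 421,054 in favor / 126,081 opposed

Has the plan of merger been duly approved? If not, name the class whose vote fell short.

Class I: 2/3 of 6313392 = 4208928; 4,208,928 required, 4,209,981 in favor — approved.
Class II: a majority of 19725706 is 9862854; 9,862,854 required, 9,863,168 in favor — approved.
Class III: 4/5 of 7416690 = 5933352; 5,933,352 required, 5,933,943 in favor — approved.
Class IV: 2/3 of 631380 = 420920; 420,920 required, 421,054 in favor — approved.

Approved — every class gave the required vote.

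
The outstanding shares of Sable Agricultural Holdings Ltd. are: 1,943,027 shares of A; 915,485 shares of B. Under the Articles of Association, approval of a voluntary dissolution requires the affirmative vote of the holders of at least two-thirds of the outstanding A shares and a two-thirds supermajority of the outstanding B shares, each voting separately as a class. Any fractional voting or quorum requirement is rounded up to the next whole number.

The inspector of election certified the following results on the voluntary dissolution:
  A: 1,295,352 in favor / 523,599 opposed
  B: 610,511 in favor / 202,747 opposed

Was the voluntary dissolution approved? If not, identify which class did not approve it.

Approved — every class gave the required vote.

A: 2/3 of 1943027 = 1295351.33, rounded up to 1295352; 1,295,352 required, 1,295,352 in favor — approved.
B: 2/3 of 915485 = 610323.33, rounded up to 610324; 610,324 required, 610,511 in favor — approved.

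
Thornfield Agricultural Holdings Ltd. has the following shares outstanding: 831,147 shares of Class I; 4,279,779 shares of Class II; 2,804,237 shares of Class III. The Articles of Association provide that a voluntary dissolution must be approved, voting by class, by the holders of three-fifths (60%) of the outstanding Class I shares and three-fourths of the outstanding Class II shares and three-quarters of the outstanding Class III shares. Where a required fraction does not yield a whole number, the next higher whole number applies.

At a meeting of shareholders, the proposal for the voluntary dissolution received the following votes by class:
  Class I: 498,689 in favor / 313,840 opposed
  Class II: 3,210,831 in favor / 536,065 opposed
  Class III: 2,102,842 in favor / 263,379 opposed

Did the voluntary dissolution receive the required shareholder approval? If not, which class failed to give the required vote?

Not approved — the Class III shares did not give the required vote.

Class I: 3/5 of 831147 = 498688.20, rounded up to 498689; 498,689 required, 498,689 in favor — approved.
Class II: 3/4 of 4279779 = 3209834.25, rounded up to 3209835; 3,209,835 required, 3,210,831 in favor — approved.
Class III: 3/4 of 2804237 = 2103177.75, rounded up to 2103178; 2,103,178 required, 2,102,842 in favor — not approved.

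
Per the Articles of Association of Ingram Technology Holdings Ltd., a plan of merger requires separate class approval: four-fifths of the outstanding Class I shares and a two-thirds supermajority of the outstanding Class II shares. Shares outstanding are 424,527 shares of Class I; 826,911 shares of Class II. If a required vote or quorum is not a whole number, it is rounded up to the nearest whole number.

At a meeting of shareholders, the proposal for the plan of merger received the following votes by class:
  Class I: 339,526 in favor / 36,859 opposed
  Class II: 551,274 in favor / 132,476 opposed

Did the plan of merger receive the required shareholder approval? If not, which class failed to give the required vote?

Not approved — the Class I shares did not give the required vote.

Class I: 4/5 of 424527 = 339621.60, rounded up to 339622; 339,622 required, 339,526 in favor — not approved.
Class II: 2/3 of 826911 = 551274; 551,274 required, 551,274 in favor — approved.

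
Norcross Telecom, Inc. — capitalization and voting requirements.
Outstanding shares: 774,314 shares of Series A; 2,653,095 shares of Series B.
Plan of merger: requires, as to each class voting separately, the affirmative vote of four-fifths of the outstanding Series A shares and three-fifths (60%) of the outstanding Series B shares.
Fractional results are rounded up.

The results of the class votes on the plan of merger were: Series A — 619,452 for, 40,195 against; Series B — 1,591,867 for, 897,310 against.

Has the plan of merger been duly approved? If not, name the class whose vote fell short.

Approved — every class gave the required vote.

Series A: 4/5 of 774314 = 619451.20, rounded up to 619452; 619,452 required, 619,452 in favor — approved.
Series B: 3/5 of 2653095 = 1591857; 1,591,857 required, 1,591,867 in favor — approved.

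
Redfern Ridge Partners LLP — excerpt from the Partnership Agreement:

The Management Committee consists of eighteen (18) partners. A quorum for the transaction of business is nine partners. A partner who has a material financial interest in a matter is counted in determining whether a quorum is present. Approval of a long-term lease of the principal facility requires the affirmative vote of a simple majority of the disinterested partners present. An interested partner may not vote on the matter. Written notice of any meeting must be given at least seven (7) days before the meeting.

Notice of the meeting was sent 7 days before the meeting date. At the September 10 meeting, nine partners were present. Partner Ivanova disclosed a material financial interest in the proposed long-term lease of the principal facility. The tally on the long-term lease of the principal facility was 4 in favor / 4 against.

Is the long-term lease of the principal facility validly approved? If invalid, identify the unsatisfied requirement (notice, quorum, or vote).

Notice: 7 days given; 7 required (7 ≥ 7). Satisfied.
Quorum: 9 present (interested partners count toward quorum); quorum is 9. Satisfied.
Vote: the long-term lease of the principal facility requires a majority of the disinterested partners present (9 − 1 = 8). A majority of 8 is 5, so 5 affirmative votes are needed; 4 voted in favor. Not satisfied.

Invalid — vote requirement not satisfied.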